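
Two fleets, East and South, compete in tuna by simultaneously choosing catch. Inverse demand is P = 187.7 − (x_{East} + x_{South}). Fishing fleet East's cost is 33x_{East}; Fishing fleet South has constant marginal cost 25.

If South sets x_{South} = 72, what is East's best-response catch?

41.35

Fishing fleet East's profit: π = x_{East}(187.7 − (x_{East} + x_{South})) − 33x_{East}.
∂π/∂x_{East} = 154.7 − 2x_{East} − x_{South} = 0, so x_{East} = 77.35 − 0.5x_{South}.
At x_{South} = 72: x_{East} = 77.35 − 0.5·72 = 41.35.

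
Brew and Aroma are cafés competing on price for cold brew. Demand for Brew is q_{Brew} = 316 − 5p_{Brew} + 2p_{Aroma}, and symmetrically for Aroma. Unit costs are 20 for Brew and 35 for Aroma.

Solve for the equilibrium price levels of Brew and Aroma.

Brew's profit: π = (p_{Brew} − 20)(316 − 5p_{Brew} + 2p_{Aroma}).
∂π/∂p_{Brew} = 416 − 10p_{Brew} + 2p_{Aroma} = 0 ⇒ p_{Brew} = 41.6 + 0.2p_{Aroma}.
Similarly p_{Aroma} = 49.1 + 0.2p_{Brew}.
Substituting the second reaction function into the first: p_{Brew} = 41.6 + 0.2(49.1 + 0.2p_{Brew}), which gives 0.96p_{Brew} = 51.42 ⇒ p_{Brew} = 53.5625.
Then p_{Aroma} = 49.1 + 0.2·53.5625 = 59.8125.

53.5625, 59.8125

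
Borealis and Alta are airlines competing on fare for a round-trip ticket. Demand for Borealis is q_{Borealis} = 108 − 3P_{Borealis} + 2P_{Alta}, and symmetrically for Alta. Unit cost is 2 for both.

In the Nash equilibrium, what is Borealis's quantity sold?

79.5

Borealis's profit: π = (P_{Borealis} − 2)(108 − 3P_{Borealis} + 2P_{Alta}).
∂π/∂P_{Borealis} = 114 − 6P_{Borealis} + 2P_{Alta} = 0 ⇒ P_{Borealis} = 19 + (1/3)P_{Alta}.
Setting P_{Borealis} = P_{Alta} in the reaction function: P_{Borealis} = 19 + (1/3)P_{Borealis}, so P_{Borealis} = 19 / (2/3) = 28.5.
q_{Borealis} = 108 − 3·28.5 + 2·28.5 = 79.5.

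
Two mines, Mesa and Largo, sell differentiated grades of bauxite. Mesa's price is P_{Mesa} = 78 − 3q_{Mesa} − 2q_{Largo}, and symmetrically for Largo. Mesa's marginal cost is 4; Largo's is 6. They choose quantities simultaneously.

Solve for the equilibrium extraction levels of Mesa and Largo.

9.375, 8.875

Mine Mesa's profit: π = q_{Mesa}(78 − 3q_{Mesa} − 2q_{Largo}) − 4q_{Mesa}.
∂π/∂q_{Mesa} = 74 − 6q_{Mesa} − 2q_{Largo} = 0 ⇒ q_{Mesa} = 37/3 − (1/3)q_{Largo}.
Similarly q_{Largo} = 12 − (1/3)q_{Mesa}.
Substituting the second reaction function into the first: q_{Mesa} = 37/3 − (1/3)(12 − (1/3)q_{Mesa}), which gives (8/9)q_{Mesa} = 25/3 ⇒ q_{Mesa} = 9.375.
Then q_{Largo} = 12 − (1/3)·9.375 = 8.875.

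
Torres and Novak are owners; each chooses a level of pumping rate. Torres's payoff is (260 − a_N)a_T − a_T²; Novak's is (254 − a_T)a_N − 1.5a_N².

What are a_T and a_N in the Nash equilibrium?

105.2, 49.6

Expanding Torres's payoff: 260a_T − a_Na_T − a_T².
∂π/∂a_T = 260 − a_N − 2a_T = 0, so a_T = 130 − 0.5a_N.
Likewise for Novak: a_N = 254/3 − (1/3)a_T.
Solving the two reaction functions simultaneously: (1 − (−0.5)(−1/3))a_T = 130 − 0.5·(254/3), so (5/6)a_T = 263/3 and a_T = 105.2.
Then a_N = 254/3 − (1/3)·105.2 = 49.6.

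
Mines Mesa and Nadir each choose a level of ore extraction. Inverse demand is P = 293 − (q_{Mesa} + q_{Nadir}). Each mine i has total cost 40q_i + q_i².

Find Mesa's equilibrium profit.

5120.72

Mine Mesa's profit: π = q_{Mesa}(293 − (q_{Mesa} + q_{Nadir})) − 40q_{Mesa} − q_{Mesa}².
∂π/∂q_{Mesa} = 253 − 4q_{Mesa} − q_{Nadir} = 0, so q_{Mesa} = 63.25 − 0.25q_{Nadir}.
By symmetry q_{Nadir} = q_{Mesa}; substituting into the reaction function, 1.25q_{Mesa} = 63.25 and q_{Mesa} = 50.6.
Price P = 293 − 101.2 = 191.8.
Mesa's profit: (191.8 − 40)·50.6 − (50.6)² = 5120.72.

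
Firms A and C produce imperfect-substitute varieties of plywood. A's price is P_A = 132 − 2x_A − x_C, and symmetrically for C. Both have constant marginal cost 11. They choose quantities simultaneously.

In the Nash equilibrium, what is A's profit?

Firm A's profit: π = x_A(132 − 2x_A − x_C) − 11x_A.
∂π/∂x_A = 121 − 4x_A − x_C = 0 ⇒ x_A = 30.25 − 0.25x_C.
Setting x_A = x_C in the reaction function: x_A = 30.25 − 0.25x_A, so x_A = 30.25 / 1.25 = 24.2.
P_A = 132 − 2·24.2 − 24.2 = 59.4.
Profit = (59.4 − 11)·24.2 = 1171.28.

1171.28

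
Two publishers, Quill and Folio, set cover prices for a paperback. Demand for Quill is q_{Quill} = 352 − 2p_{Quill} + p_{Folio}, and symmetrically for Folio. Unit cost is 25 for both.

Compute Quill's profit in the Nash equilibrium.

Quill's profit: π = (p_{Quill} − 25)(352 − 2p_{Quill} + p_{Folio}).
∂π/∂p_{Quill} = 402 − 4p_{Quill} + p_{Folio} = 0 ⇒ p_{Quill} = 100.5 + 0.25p_{Folio}.
The game is symmetric, so in equilibrium p_{Folio} = p_{Quill}: the reaction function gives 0.75p_{Quill} = 100.5, hence p_{Quill} = 134.
q_{Quill} = 352 − 2·134 + 134 = 218.
Profit = (134 − 25)·218 = 23762.

23762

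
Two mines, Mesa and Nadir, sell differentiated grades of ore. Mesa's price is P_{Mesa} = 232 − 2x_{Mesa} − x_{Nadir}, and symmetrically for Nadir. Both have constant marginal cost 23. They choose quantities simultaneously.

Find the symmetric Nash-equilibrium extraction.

Mine Mesa's profit: π = x_{Mesa}(232 − 2x_{Mesa} − x_{Nadir}) − 23x_{Mesa}.
∂π/∂x_{Mesa} = 209 − 4x_{Mesa} − x_{Nadir} = 0 ⇒ x_{Mesa} = 52.25 − 0.25x_{Nadir}.
By symmetry x_{Nadir} = x_{Mesa}; substituting into the reaction function, 1.25x_{Mesa} = 52.25 and x_{Mesa} = 41.8.

41.8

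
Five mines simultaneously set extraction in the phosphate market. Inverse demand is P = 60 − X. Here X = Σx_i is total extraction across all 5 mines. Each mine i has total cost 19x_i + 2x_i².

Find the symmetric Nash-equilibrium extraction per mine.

A representative mine's profit is π_i = x_i(60 − X) − 19x_i − 2x_i², with X = x_i + Σ_{j≠i} x_j.
First-order condition: 41 − 6x_i − Σ_{j≠i} x_j = 0.
With identical mines, set every x_j = x: then 41 − 6x − 4x = 0, i.e. x = 41/10 = 4.1.

4.1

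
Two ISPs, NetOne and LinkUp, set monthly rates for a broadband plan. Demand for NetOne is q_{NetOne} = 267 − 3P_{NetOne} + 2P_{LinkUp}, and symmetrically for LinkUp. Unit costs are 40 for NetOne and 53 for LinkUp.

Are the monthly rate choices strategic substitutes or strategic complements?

strategic complements

NetOne's profit: π = (P_{NetOne} − 40)(267 − 3P_{NetOne} + 2P_{LinkUp}).
∂π/∂P_{NetOne} = 387 − 6P_{NetOne} + 2P_{LinkUp} = 0 ⇒ P_{NetOne} = 64.5 + (1/3)P_{LinkUp}.
The best-response slope dP_{NetOne}/dP_{LinkUp} = 1/3 > 0: the reaction function is upward-sloping, so the choices are strategic complements.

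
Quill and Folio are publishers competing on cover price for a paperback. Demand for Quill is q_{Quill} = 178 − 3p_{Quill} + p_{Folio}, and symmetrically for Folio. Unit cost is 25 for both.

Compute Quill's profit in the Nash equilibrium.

Quill's profit: π = (p_{Quill} − 25)(178 − 3p_{Quill} + p_{Folio}).
∂π/∂p_{Quill} = 253 − 6p_{Quill} + p_{Folio} = 0 ⇒ p_{Quill} = 253/6 + (1/6)p_{Folio}.
The game is symmetric, so in equilibrium p_{Folio} = p_{Quill}: the reaction function gives (5/6)p_{Quill} = 253/6, hence p_{Quill} = 50.6.
q_{Quill} = 178 − 3·50.6 + 50.6 = 76.8.
Profit = (50.6 − 25)·76.8 = 1966.08.

1966.08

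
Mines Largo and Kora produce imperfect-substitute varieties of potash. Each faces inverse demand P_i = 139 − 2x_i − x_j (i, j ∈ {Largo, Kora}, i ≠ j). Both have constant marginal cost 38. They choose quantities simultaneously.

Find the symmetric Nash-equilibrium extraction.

Mine Largo's profit: π = x_{Largo}(139 − 2x_{Largo} − x_{Kora}) − 38x_{Largo}.
∂π/∂x_{Largo} = 101 − 4x_{Largo} − x_{Kora} = 0 ⇒ x_{Largo} = 25.25 − 0.25x_{Kora}.
Setting x_{Largo} = x_{Kora} in the reaction function: x_{Largo} = 25.25 − 0.25x_{Largo}, so x_{Largo} = 25.25 / 1.25 = 20.2.

20.2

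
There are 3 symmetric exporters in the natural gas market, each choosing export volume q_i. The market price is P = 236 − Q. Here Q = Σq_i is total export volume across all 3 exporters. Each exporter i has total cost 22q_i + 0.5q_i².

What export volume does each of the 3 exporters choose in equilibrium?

42.8

A representative exporter's profit is π_i = q_i(236 − Q) − 22q_i − 0.5q_i², with Q = q_i + Σ_{j≠i} q_j.
First-order condition: 214 − 3q_i − Σ_{j≠i} q_j = 0.
With identical exporters, set every q_j = q: then 214 − 3q − 2q = 0, i.e. q = 214/5 = 42.8.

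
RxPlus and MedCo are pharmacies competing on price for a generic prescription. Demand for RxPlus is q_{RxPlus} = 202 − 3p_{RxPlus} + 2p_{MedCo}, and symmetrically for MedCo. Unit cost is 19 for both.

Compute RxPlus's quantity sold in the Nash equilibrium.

RxPlus's profit: π = (p_{RxPlus} − 19)(202 − 3p_{RxPlus} + 2p_{MedCo}).
∂π/∂p_{RxPlus} = 259 − 6p_{RxPlus} + 2p_{MedCo} = 0 ⇒ p_{RxPlus} = 259/6 + (1/3)p_{MedCo}.
The game is symmetric, so in equilibrium p_{MedCo} = p_{RxPlus}: the reaction function gives (2/3)p_{RxPlus} = 259/6, hence p_{RxPlus} = 64.75.
q_{RxPlus} = 202 − 3·64.75 + 2·64.75 = 137.25.

137.25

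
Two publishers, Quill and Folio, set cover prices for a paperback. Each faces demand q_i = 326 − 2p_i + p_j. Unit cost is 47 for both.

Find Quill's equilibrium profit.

17298

Quill's profit: π = (p_{Quill} − 47)(326 − 2p_{Quill} + p_{Folio}).
∂π/∂p_{Quill} = 420 − 4p_{Quill} + p_{Folio} = 0 ⇒ p_{Quill} = 105 + 0.25p_{Folio}.
By symmetry p_{Folio} = p_{Quill}; substituting into the reaction function, 0.75p_{Quill} = 105 and p_{Quill} = 140.
q_{Quill} = 326 − 2·140 + 140 = 186.
Profit = (140 − 47)·186 = 17298.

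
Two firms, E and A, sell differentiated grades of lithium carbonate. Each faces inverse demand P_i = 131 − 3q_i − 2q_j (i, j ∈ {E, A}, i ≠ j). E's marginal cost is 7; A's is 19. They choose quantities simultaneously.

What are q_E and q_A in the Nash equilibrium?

Firm E's profit: π = q_E(131 − 3q_E − 2q_A) − 7q_E.
∂π/∂q_E = 124 − 6q_E − 2q_A = 0 ⇒ q_E = 62/3 − (1/3)q_A.
Similarly q_A = 56/3 − (1/3)q_E.
Substituting the second reaction function into the first: q_E = 62/3 − (1/3)(56/3 − (1/3)q_E), which gives (8/9)q_E = 130/9 ⇒ q_E = 16.25.
Then q_A = 56/3 − (1/3)·16.25 = 13.25.

16.25, 13.25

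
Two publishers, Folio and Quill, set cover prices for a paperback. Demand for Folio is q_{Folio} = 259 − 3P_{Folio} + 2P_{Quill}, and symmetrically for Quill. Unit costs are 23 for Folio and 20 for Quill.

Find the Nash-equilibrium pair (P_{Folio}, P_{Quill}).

81.4375, 80.3125

Folio's profit: π = (P_{Folio} − 23)(259 − 3P_{Folio} + 2P_{Quill}).
∂π/∂P_{Folio} = 328 − 6P_{Folio} + 2P_{Quill} = 0 ⇒ P_{Folio} = 164/3 + (1/3)P_{Quill}.
Similarly P_{Quill} = 319/6 + (1/3)P_{Folio}.
Plugging P_{Quill} into Folio's best response: P_{Folio} = 164/3 + (1/3)(319/6 + (1/3)P_{Folio}) ⇒ (8/9)P_{Folio} = 1303/18, so P_{Folio} = 81.4375.
Then P_{Quill} = 319/6 + (1/3)·81.4375 = 80.3125.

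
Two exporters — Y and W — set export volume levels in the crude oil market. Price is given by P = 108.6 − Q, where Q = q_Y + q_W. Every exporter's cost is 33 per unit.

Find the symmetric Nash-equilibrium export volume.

Exporter Y's profit: π = q_Y(108.6 − (q_Y + q_W)) − 33q_Y.
∂π/∂q_Y = 75.6 − 2q_Y − q_W = 0, so q_Y = 37.8 − 0.5q_W.
Setting q_Y = q_W in the reaction function: q_Y = 37.8 − 0.5q_Y, so q_Y = 37.8 / 1.5 = 25.2.

25.2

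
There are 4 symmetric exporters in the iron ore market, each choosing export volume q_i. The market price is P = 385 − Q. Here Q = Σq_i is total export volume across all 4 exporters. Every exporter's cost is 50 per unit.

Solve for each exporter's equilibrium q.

67

A representative exporter's profit is π_i = q_i(385 − Q) − 50q_i, with Q = q_i + Σ_{j≠i} q_j.
First-order condition: 335 − 2q_i − Σ_{j≠i} q_j = 0.
In a symmetric equilibrium every exporter chooses the same q, so Σ_{j≠i} q_j = 3q. The condition becomes 335 − 5q = 0, giving q = 335/5 = 67.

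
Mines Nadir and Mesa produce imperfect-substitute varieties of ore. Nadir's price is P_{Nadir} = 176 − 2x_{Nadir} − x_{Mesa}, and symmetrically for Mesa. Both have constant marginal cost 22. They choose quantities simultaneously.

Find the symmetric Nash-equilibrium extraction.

30.8

Mine Nadir's profit: π = x_{Nadir}(176 − 2x_{Nadir} − x_{Mesa}) − 22x_{Nadir}.
∂π/∂x_{Nadir} = 154 − 4x_{Nadir} − x_{Mesa} = 0 ⇒ x_{Nadir} = 38.5 − 0.25x_{Mesa}.
By symmetry x_{Mesa} = x_{Nadir}; substituting into the reaction function, 1.25x_{Nadir} = 38.5 and x_{Nadir} = 30.8.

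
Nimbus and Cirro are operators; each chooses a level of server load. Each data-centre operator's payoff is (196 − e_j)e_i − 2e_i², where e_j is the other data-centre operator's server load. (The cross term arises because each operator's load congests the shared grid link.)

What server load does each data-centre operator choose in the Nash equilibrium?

39.2

Nimbus's payoff is (196 − e_C)e_N − 2e_N².
∂π/∂e_N = 196 − e_C − 4e_N = 0, so e_N = 49 − 0.25e_C.
Setting e_N = e_C in the reaction function: e_N = 49 − 0.25e_N, so e_N = 49 / 1.25 = 39.2.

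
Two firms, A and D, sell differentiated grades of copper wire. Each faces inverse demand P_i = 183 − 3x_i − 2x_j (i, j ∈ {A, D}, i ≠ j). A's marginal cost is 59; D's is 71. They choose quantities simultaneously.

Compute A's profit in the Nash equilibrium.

Firm A's profit: π = x_A(183 − 3x_A − 2x_D) − 59x_A.
∂π/∂x_A = 124 − 6x_A − 2x_D = 0 ⇒ x_A = 62/3 − (1/3)x_D.
Similarly x_D = 56/3 − (1/3)x_A.
Solving the two reaction functions simultaneously: (1 − (−1/3)(−1/3))x_A = 62/3 − (1/3)·(56/3), so (8/9)x_A = 130/9 and x_A = 16.25.
Then x_D = 56/3 − (1/3)·16.25 = 13.25.
P_A = 183 − 3·16.25 − 2·13.25 = 107.75.
Profit = (107.75 − 59)·16.25 = 792.1875.

792.1875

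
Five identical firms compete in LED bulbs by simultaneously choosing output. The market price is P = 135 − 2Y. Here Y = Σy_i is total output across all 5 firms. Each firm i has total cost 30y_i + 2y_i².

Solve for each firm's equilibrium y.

6.5625

A representative firm's profit is π_i = y_i(135 − 2Y) − 30y_i − 2y_i², with Y = y_i + Σ_{j≠i} y_j.
First-order condition: 105 − 8y_i − 2Σ_{j≠i} y_j = 0.
Imposing symmetry (y_j = y for all j) turns Σ_{j≠i} y_j into 4y, so 105 = 16y and y = 6.5625.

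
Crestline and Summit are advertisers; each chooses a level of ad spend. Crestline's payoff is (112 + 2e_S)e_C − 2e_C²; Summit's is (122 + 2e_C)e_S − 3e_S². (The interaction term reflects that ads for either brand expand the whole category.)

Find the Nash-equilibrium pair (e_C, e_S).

45.8, 35.6

Expanding Crestline's payoff: 112e_C + 2e_Se_C − 2e_C².
∂π/∂e_C = 112 + 2e_S − 4e_C = 0, so e_C = 28 + 0.5e_S.
Likewise for Summit: e_S = 61/3 + (1/3)e_C.
Plugging e_S into Crestline's best response: e_C = 28 + 0.5(61/3 + (1/3)e_C) ⇒ (5/6)e_C = 229/6, so e_C = 45.8.
Then e_S = 61/3 + (1/3)·45.8 = 35.6.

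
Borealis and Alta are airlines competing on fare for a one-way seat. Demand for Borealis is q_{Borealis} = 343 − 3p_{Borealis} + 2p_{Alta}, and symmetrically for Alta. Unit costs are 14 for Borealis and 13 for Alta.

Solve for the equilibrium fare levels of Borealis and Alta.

96.0625, 95.6875

Borealis's profit: π = (p_{Borealis} − 14)(343 − 3p_{Borealis} + 2p_{Alta}).
∂π/∂p_{Borealis} = 385 − 6p_{Borealis} + 2p_{Alta} = 0 ⇒ p_{Borealis} = 385/6 + (1/3)p_{Alta}.
Similarly p_{Alta} = 191/3 + (1/3)p_{Borealis}.
Substituting the second reaction function into the first: p_{Borealis} = 385/6 + (1/3)(191/3 + (1/3)p_{Borealis}), which gives (8/9)p_{Borealis} = 1537/18 ⇒ p_{Borealis} = 96.0625.
Then p_{Alta} = 191/3 + (1/3)·96.0625 = 95.6875.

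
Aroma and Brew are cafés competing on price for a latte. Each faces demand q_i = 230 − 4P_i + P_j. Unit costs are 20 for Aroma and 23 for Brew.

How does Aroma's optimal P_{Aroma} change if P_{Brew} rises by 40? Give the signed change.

Aroma's profit: π = (P_{Aroma} − 20)(230 − 4P_{Aroma} + P_{Brew}).
∂π/∂P_{Aroma} = 310 − 8P_{Aroma} + P_{Brew} = 0 ⇒ P_{Aroma} = 38.75 + 0.125P_{Brew}.
The reaction-function slope is 0.125, so a 40-unit rise in P_{Brew} moves P_{Aroma} by 0.125 × 40 = 5. Aroma's best response rises — the actions are strategic complements.

5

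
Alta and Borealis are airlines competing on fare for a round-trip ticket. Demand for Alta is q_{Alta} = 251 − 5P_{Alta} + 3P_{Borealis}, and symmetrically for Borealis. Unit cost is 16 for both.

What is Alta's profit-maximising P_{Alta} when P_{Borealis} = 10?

Alta's profit: π = (P_{Alta} − 16)(251 − 5P_{Alta} + 3P_{Borealis}).
∂π/∂P_{Alta} = 331 − 10P_{Alta} + 3P_{Borealis} = 0 ⇒ P_{Alta} = 33.1 + 0.3P_{Borealis}.
At P_{Borealis} = 10: P_{Alta} = 33.1 + 0.3·10 = 36.1.

36.1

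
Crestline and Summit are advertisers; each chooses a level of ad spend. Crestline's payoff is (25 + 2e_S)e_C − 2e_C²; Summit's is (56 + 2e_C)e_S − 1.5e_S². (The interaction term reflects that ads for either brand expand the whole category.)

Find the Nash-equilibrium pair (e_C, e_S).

Expanding Crestline's payoff: 25e_C + 2e_Se_C − 2e_C².
∂π/∂e_C = 25 + 2e_S − 4e_C = 0, so e_C = 6.25 + 0.5e_S.
Likewise for Summit: e_S = 56/3 + (2/3)e_C.
Solving the two reaction functions simultaneously: (1 − (0.5)(2/3))e_C = 6.25 + 0.5·(56/3), so (2/3)e_C = 187/12 and e_C = 23.375.
Then e_S = 56/3 + (2/3)·23.375 = 34.25.

23.375, 34.25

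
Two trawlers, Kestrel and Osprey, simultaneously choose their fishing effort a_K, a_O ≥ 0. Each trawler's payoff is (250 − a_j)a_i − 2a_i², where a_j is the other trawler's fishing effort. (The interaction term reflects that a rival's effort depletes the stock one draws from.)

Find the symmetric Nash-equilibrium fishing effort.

50

Kestrel's payoff is (250 − a_O)a_K − 2a_K².
∂π/∂a_K = 250 − a_O − 4a_K = 0, so a_K = 62.5 − 0.25a_O.
By symmetry a_O = a_K; substituting into the reaction function, 1.25a_K = 62.5 and a_K = 50.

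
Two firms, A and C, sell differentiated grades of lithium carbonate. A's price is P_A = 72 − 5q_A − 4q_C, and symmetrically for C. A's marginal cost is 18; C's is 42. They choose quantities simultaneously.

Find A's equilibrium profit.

125

Firm A's profit: π = q_A(72 − 5q_A − 4q_C) − 18q_A.
∂π/∂q_A = 54 − 10q_A − 4q_C = 0 ⇒ q_A = 5.4 − 0.4q_C.
Similarly q_C = 3 − 0.4q_A.
Plugging q_C into A's best response: q_A = 5.4 − 0.4(3 − 0.4q_A) ⇒ 0.84q_A = 4.2, so q_A = 5.
Then q_C = 3 − 0.4·5 = 1.
P_A = 72 − 5·5 − 4·1 = 43.
Profit = (43 − 18)·5 = 125.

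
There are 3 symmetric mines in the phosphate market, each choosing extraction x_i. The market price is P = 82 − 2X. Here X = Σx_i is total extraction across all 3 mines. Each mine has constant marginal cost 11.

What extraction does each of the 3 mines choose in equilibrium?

A representative mine's profit is π_i = x_i(82 − 2X) − 11x_i, with X = x_i + Σ_{j≠i} x_j.
First-order condition: 71 − 4x_i − 2Σ_{j≠i} x_j = 0.
With identical mines, set every x_j = x: then 71 − 4x − 4x = 0, i.e. x = 71/8 = 8.875.

8.875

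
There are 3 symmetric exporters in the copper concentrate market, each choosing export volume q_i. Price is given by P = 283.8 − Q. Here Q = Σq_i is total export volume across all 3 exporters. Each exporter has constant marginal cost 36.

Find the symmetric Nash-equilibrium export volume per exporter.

A representative exporter's profit is π_i = q_i(283.8 − Q) − 36q_i, with Q = q_i + Σ_{j≠i} q_j.
First-order condition: 247.8 − 2q_i − Σ_{j≠i} q_j = 0.
In a symmetric equilibrium every exporter chooses the same q, so Σ_{j≠i} q_j = 2q. The condition becomes 247.8 − 4q = 0, giving q = 247.8/4 = 61.95.

61.95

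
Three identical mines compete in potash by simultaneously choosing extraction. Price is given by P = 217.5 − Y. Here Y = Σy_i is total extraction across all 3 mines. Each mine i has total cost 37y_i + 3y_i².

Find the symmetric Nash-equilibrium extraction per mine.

18.05

A representative mine's profit is π_i = y_i(217.5 − Y) − 37y_i − 3y_i², with Y = y_i + Σ_{j≠i} y_j.
First-order condition: 180.5 − 8y_i − Σ_{j≠i} y_j = 0.
With identical mines, set every y_j = y: then 180.5 − 8y − 2y = 0, i.e. y = 180.5/10 = 18.05.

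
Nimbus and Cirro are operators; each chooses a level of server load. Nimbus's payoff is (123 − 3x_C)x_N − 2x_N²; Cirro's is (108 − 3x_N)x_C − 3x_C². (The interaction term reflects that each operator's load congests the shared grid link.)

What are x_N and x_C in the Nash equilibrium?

Expanding Nimbus's payoff: 123x_N − 3x_Cx_N − 2x_N².
∂π/∂x_N = 123 − 3x_C − 4x_N = 0, so x_N = 30.75 − 0.75x_C.
Likewise for Cirro: x_C = 18 − 0.5x_N.
Substituting the second reaction function into the first: x_N = 30.75 − 0.75(18 − 0.5x_N), which gives 0.625x_N = 17.25 ⇒ x_N = 27.6.
Then x_C = 18 − 0.5·27.6 = 4.2.

27.6, 4.2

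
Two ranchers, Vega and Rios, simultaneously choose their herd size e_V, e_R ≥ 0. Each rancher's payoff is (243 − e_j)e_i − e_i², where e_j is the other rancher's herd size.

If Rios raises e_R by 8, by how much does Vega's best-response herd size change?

Vega's payoff is (243 − e_R)e_V − e_V².
∂π/∂e_V = 243 − e_R − 2e_V = 0, so e_V = 121.5 − 0.5e_R.
The reaction-function slope is −0.5, so an 8-unit rise in e_R moves e_V by −0.5 × 8 = −4. Vega's best response falls — the actions are strategic substitutes.

-4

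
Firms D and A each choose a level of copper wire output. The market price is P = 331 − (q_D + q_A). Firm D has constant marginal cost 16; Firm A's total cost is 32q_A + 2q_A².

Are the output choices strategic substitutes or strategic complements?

strategic substitutes

Firm D's profit: π = q_D(331 − (q_D + q_A)) − 16q_D.
∂π/∂q_D = 315 − 2q_D − q_A = 0, so q_D = 157.5 − 0.5q_A.
The best-response slope dq_D/dq_A = −0.5 < 0: the reaction function is downward-sloping, so the choices are strategic substitutes.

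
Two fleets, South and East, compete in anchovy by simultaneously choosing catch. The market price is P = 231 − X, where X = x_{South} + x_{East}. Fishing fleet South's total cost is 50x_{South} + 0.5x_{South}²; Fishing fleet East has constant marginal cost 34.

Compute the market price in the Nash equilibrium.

116

Fishing fleet South's profit: π = x_{South}(231 − (x_{South} + x_{East})) − 50x_{South} − 0.5x_{South}².
∂π/∂x_{South} = 181 − 3x_{South} − x_{East} = 0, so x_{South} = 181/3 − (1/3)x_{East}.
For East: ∂π/∂x_{East} = 197 − 2x_{East} − x_{South} = 0 ⇒ x_{East} = 98.5 − 0.5x_{South}.
Substituting the second reaction function into the first: x_{South} = 181/3 − (1/3)(98.5 − 0.5x_{South}), which gives (5/6)x_{South} = 27.5 ⇒ x_{South} = 33.
Then x_{East} = 98.5 − 0.5·33 = 82.
Equilibrium price: P = 231 − 115 = 116.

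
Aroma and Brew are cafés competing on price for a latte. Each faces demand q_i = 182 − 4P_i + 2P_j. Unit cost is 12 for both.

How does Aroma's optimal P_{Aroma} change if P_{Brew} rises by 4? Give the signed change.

1

Aroma's profit: π = (P_{Aroma} − 12)(182 − 4P_{Aroma} + 2P_{Brew}).
∂π/∂P_{Aroma} = 230 − 8P_{Aroma} + 2P_{Brew} = 0 ⇒ P_{Aroma} = 28.75 + 0.25P_{Brew}.
The reaction-function slope is 0.25, so a 4-unit rise in P_{Brew} moves P_{Aroma} by 0.25 × 4 = 1. Aroma's best response rises — the actions are strategic complements.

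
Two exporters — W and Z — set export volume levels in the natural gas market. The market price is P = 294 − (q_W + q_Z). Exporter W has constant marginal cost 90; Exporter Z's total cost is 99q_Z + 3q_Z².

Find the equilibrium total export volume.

108.2

Exporter W's profit: π = q_W(294 − (q_W + q_Z)) − 90q_W.
∂π/∂q_W = 204 − 2q_W − q_Z = 0, so q_W = 102 − 0.5q_Z.
For Z: ∂π/∂q_Z = 195 − 8q_Z − q_W = 0 ⇒ q_Z = 24.375 − 0.125q_W.
Plugging q_Z into W's best response: q_W = 102 − 0.5(24.375 − 0.125q_W) ⇒ 0.9375q_W = 89.8125, so q_W = 95.8.
Then q_Z = 24.375 − 0.125·95.8 = 12.4.
Total export volume: 95.8 + 12.4 = 108.2.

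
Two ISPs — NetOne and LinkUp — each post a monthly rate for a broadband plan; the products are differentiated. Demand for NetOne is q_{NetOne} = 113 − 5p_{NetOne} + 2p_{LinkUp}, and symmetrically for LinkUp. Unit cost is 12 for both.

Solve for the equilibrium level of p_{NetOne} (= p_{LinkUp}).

21.625

NetOne's profit: π = (p_{NetOne} − 12)(113 − 5p_{NetOne} + 2p_{LinkUp}).
∂π/∂p_{NetOne} = 173 − 10p_{NetOne} + 2p_{LinkUp} = 0 ⇒ p_{NetOne} = 17.3 + 0.2p_{LinkUp}.
Setting p_{NetOne} = p_{LinkUp} in the reaction function: p_{NetOne} = 17.3 + 0.2p_{NetOne}, so p_{NetOne} = 17.3 / 0.8 = 21.625.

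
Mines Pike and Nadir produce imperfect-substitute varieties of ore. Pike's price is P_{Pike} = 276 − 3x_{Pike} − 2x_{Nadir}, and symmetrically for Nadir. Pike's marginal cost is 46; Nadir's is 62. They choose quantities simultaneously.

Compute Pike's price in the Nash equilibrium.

135.25

Mine Pike's profit: π = x_{Pike}(276 − 3x_{Pike} − 2x_{Nadir}) − 46x_{Pike}.
∂π/∂x_{Pike} = 230 − 6x_{Pike} − 2x_{Nadir} = 0 ⇒ x_{Pike} = 115/3 − (1/3)x_{Nadir}.
Similarly x_{Nadir} = 107/3 − (1/3)x_{Pike}.
Solving the two reaction functions simultaneously: (1 − (−1/3)(−1/3))x_{Pike} = 115/3 − (1/3)·(107/3), so (8/9)x_{Pike} = 238/9 and x_{Pike} = 29.75.
Then x_{Nadir} = 107/3 − (1/3)·29.75 = 25.75.
P_{Pike} = 276 − 3·29.75 − 2·25.75 = 135.25.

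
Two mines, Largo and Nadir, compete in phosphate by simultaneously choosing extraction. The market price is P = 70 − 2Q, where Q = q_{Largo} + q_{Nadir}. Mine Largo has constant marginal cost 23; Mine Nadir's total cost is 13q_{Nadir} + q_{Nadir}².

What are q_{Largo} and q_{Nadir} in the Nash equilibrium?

Mine Largo's profit: π = q_{Largo}(70 − 2(q_{Largo} + q_{Nadir})) − 23q_{Largo}.
∂π/∂q_{Largo} = 47 − 4q_{Largo} − 2q_{Nadir} = 0, so q_{Largo} = 11.75 − 0.5q_{Nadir}.
For Nadir: ∂π/∂q_{Nadir} = 57 − 6q_{Nadir} − 2q_{Largo} = 0 ⇒ q_{Nadir} = 9.5 − (1/3)q_{Largo}.
Plugging q_{Nadir} into Largo's best response: q_{Largo} = 11.75 − 0.5(9.5 − (1/3)q_{Largo}) ⇒ (5/6)q_{Largo} = 7, so q_{Largo} = 8.4.
Then q_{Nadir} = 9.5 − (1/3)·8.4 = 6.7.

8.4, 6.7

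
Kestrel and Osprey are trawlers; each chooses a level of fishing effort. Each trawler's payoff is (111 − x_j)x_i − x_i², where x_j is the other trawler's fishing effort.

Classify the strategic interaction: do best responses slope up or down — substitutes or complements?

Kestrel's payoff is (111 − x_O)x_K − x_K².
∂π/∂x_K = 111 − x_O − 2x_K = 0, so x_K = 55.5 − 0.5x_O.
The best-response slope dx_K/dx_O = −0.5 < 0: the reaction function is downward-sloping, so the choices are strategic substitutes.

strategic substitutes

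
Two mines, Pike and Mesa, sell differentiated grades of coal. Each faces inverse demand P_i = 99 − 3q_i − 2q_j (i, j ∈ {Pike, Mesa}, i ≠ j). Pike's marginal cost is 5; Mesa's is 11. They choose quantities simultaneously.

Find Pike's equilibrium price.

41.375

Mine Pike's profit: π = q_{Pike}(99 − 3q_{Pike} − 2q_{Mesa}) − 5q_{Pike}.
∂π/∂q_{Pike} = 94 − 6q_{Pike} − 2q_{Mesa} = 0 ⇒ q_{Pike} = 47/3 − (1/3)q_{Mesa}.
Similarly q_{Mesa} = 44/3 − (1/3)q_{Pike}.
Solving the two reaction functions simultaneously: (1 − (−1/3)(−1/3))q_{Pike} = 47/3 − (1/3)·(44/3), so (8/9)q_{Pike} = 97/9 and q_{Pike} = 12.125.
Then q_{Mesa} = 44/3 − (1/3)·12.125 = 10.625.
P_{Pike} = 99 − 3·12.125 − 2·10.625 = 41.375.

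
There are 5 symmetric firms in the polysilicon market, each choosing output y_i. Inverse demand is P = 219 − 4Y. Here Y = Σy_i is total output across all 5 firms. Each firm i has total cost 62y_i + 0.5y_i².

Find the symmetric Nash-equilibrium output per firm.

6.28

A representative firm's profit is π_i = y_i(219 − 4Y) − 62y_i − 0.5y_i², with Y = y_i + Σ_{j≠i} y_j.
First-order condition: 157 − 9y_i − 4Σ_{j≠i} y_j = 0.
Imposing symmetry (y_j = y for all j) turns Σ_{j≠i} y_j into 4y, so 157 = 25y and y = 6.28.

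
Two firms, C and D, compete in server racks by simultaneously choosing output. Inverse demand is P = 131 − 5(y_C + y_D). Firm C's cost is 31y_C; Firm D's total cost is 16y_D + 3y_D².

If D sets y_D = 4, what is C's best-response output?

Firm C's profit: π = y_C(131 − 5(y_C + y_D)) − 31y_C.
∂π/∂y_C = 100 − 10y_C − 5y_D = 0, so y_C = 10 − 0.5y_D.
At y_D = 4: y_C = 10 − 0.5·4 = 8.

8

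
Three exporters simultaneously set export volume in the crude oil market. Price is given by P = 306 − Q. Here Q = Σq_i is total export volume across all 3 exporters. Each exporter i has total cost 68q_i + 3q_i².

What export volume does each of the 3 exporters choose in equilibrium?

23.8

A representative exporter's profit is π_i = q_i(306 − Q) − 68q_i − 3q_i², with Q = q_i + Σ_{j≠i} q_j.
First-order condition: 238 − 8q_i − Σ_{j≠i} q_j = 0.
Imposing symmetry (q_j = q for all j) turns Σ_{j≠i} q_j into 2q, so 238 = 10q and q = 23.8.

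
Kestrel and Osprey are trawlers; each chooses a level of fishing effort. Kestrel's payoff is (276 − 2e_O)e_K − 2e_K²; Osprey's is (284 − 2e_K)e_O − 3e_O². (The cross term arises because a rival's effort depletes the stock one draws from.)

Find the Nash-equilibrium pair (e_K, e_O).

54.4, 29.2

Expanding Kestrel's payoff: 276e_K − 2e_Oe_K − 2e_K².
∂π/∂e_K = 276 − 2e_O − 4e_K = 0, so e_K = 69 − 0.5e_O.
Likewise for Osprey: e_O = 142/3 − (1/3)e_K.
Plugging e_O into Kestrel's best response: e_K = 69 − 0.5(142/3 − (1/3)e_K) ⇒ (5/6)e_K = 136/3, so e_K = 54.4.
Then e_O = 142/3 − (1/3)·54.4 = 29.2.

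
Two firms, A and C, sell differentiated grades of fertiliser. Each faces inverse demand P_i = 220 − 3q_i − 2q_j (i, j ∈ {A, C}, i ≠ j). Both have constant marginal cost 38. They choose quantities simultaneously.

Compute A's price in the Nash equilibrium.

Firm A's profit: π = q_A(220 − 3q_A − 2q_C) − 38q_A.
∂π/∂q_A = 182 − 6q_A − 2q_C = 0 ⇒ q_A = 91/3 − (1/3)q_C.
By symmetry q_C = q_A; substituting into the reaction function, (4/3)q_A = 91/3 and q_A = 22.75.
P_A = 220 − 3·22.75 − 2·22.75 = 106.25.

106.25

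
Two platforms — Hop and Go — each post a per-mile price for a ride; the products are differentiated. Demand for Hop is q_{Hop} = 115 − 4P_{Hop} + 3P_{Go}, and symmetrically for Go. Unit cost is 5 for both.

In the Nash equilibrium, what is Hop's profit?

Hop's profit: π = (P_{Hop} − 5)(115 − 4P_{Hop} + 3P_{Go}).
∂π/∂P_{Hop} = 135 − 8P_{Hop} + 3P_{Go} = 0 ⇒ P_{Hop} = 16.875 + 0.375P_{Go}.
Setting P_{Hop} = P_{Go} in the reaction function: P_{Hop} = 16.875 + 0.375P_{Hop}, so P_{Hop} = 16.875 / 0.625 = 27.
q_{Hop} = 115 − 4·27 + 3·27 = 88.
Profit = (27 − 5)·88 = 1936.

1936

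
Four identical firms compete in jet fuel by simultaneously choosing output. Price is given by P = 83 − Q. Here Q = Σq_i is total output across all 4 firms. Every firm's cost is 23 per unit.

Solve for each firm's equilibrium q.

12

A representative firm's profit is π_i = q_i(83 − Q) − 23q_i, with Q = q_i + Σ_{j≠i} q_j.
First-order condition: 60 − 2q_i − Σ_{j≠i} q_j = 0.
With identical firms, set every q_j = q: then 60 − 2q − 3q = 0, i.e. q = 60/5 = 12.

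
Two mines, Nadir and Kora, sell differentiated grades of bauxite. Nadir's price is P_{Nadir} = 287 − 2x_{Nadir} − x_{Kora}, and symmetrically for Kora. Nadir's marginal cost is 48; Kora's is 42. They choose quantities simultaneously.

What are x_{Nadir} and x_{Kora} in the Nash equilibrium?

Mine Nadir's profit: π = x_{Nadir}(287 − 2x_{Nadir} − x_{Kora}) − 48x_{Nadir}.
∂π/∂x_{Nadir} = 239 − 4x_{Nadir} − x_{Kora} = 0 ⇒ x_{Nadir} = 59.75 − 0.25x_{Kora}.
Similarly x_{Kora} = 61.25 − 0.25x_{Nadir}.
Solving the two reaction functions simultaneously: (1 − (−0.25)(−0.25))x_{Nadir} = 59.75 − 0.25·61.25, so 0.9375x_{Nadir} = 44.4375 and x_{Nadir} = 47.4.
Then x_{Kora} = 61.25 − 0.25·47.4 = 49.4.

47.4, 49.4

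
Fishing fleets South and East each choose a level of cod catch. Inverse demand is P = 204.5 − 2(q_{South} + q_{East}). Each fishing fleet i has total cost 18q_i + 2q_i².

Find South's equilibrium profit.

Fishing fleet South's profit: π = q_{South}(204.5 − 2(q_{South} + q_{East})) − 18q_{South} − 2q_{South}².
∂π/∂q_{South} = 186.5 − 8q_{South} − 2q_{East} = 0, so q_{South} = 23.3125 − 0.25q_{East}.
Setting q_{South} = q_{East} in the reaction function: q_{South} = 23.3125 − 0.25q_{South}, so q_{South} = 23.3125 / 1.25 = 18.65.
Price P = 204.5 − 2·37.3 = 129.9.
South's profit: (129.9 − 18)·18.65 − 2(18.65)² = 1391.29.

1391.29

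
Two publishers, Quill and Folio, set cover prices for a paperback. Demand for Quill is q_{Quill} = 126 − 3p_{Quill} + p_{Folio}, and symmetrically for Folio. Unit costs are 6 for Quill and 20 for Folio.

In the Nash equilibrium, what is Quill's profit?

Quill's profit: π = (p_{Quill} − 6)(126 − 3p_{Quill} + p_{Folio}).
∂π/∂p_{Quill} = 144 − 6p_{Quill} + p_{Folio} = 0 ⇒ p_{Quill} = 24 + (1/6)p_{Folio}.
Similarly p_{Folio} = 31 + (1/6)p_{Quill}.
Solving the two reaction functions simultaneously: (1 − (1/6)(1/6))p_{Quill} = 24 + (1/6)·31, so (35/36)p_{Quill} = 175/6 and p_{Quill} = 30.
Then p_{Folio} = 31 + (1/6)·30 = 36.
q_{Quill} = 126 − 3·30 + 36 = 72.
Profit = (30 − 6)·72 = 1728.

1728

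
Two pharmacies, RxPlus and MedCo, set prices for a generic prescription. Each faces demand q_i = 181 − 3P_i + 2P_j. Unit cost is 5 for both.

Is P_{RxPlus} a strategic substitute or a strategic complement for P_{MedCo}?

strategic complements

RxPlus's profit: π = (P_{RxPlus} − 5)(181 − 3P_{RxPlus} + 2P_{MedCo}).
∂π/∂P_{RxPlus} = 196 − 6P_{RxPlus} + 2P_{MedCo} = 0 ⇒ P_{RxPlus} = 98/3 + (1/3)P_{MedCo}.
The best-response slope dP_{RxPlus}/dP_{MedCo} = 1/3 > 0: the reaction function is upward-sloping, so the choices are strategic complements.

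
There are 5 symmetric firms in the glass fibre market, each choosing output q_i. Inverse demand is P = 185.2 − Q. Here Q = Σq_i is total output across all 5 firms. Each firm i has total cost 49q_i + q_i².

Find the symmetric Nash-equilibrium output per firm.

A representative firm's profit is π_i = q_i(185.2 − Q) − 49q_i − q_i², with Q = q_i + Σ_{j≠i} q_j.
First-order condition: 136.2 − 4q_i − Σ_{j≠i} q_j = 0.
With identical firms, set every q_j = q: then 136.2 − 4q − 4q = 0, i.e. q = 136.2/8 = 17.025.

17.025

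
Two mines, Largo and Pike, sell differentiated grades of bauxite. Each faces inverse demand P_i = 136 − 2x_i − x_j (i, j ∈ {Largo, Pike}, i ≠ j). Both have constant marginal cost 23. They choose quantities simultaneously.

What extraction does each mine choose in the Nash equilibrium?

22.6

Mine Largo's profit: π = x_{Largo}(136 − 2x_{Largo} − x_{Pike}) − 23x_{Largo}.
∂π/∂x_{Largo} = 113 − 4x_{Largo} − x_{Pike} = 0 ⇒ x_{Largo} = 28.25 − 0.25x_{Pike}.
The game is symmetric, so in equilibrium x_{Pike} = x_{Largo}: the reaction function gives 1.25x_{Largo} = 28.25, hence x_{Largo} = 22.6.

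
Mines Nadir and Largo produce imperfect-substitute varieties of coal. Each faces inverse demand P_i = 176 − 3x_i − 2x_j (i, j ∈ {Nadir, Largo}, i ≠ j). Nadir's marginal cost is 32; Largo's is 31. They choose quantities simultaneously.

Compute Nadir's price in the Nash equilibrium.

Mine Nadir's profit: π = x_{Nadir}(176 − 3x_{Nadir} − 2x_{Largo}) − 32x_{Nadir}.
∂π/∂x_{Nadir} = 144 − 6x_{Nadir} − 2x_{Largo} = 0 ⇒ x_{Nadir} = 24 − (1/3)x_{Largo}.
Similarly x_{Largo} = 145/6 − (1/3)x_{Nadir}.
Plugging x_{Largo} into Nadir's best response: x_{Nadir} = 24 − (1/3)(145/6 − (1/3)x_{Nadir}) ⇒ (8/9)x_{Nadir} = 287/18, so x_{Nadir} = 17.9375.
Then x_{Largo} = 145/6 − (1/3)·17.9375 = 18.1875.
P_{Nadir} = 176 − 3·17.9375 − 2·18.1875 = 85.8125.

85.8125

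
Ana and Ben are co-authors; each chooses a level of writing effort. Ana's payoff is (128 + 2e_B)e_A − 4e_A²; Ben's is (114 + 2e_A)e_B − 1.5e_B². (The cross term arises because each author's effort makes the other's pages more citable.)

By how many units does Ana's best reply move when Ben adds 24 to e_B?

6

Expanding Ana's payoff: 128e_A + 2e_Be_A − 4e_A².
∂π/∂e_A = 128 + 2e_B − 8e_A = 0, so e_A = 16 + 0.25e_B.
The reaction-function slope is 0.25, so a 24-unit rise in e_B moves e_A by 0.25 × 24 = 6. Ana's best response rises — the actions are strategic complements.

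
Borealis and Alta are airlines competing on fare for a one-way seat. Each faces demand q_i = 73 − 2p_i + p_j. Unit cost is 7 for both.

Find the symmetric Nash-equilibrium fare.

29

Borealis's profit: π = (p_{Borealis} − 7)(73 − 2p_{Borealis} + p_{Alta}).
∂π/∂p_{Borealis} = 87 − 4p_{Borealis} + p_{Alta} = 0 ⇒ p_{Borealis} = 21.75 + 0.25p_{Alta}.
Setting p_{Borealis} = p_{Alta} in the reaction function: p_{Borealis} = 21.75 + 0.25p_{Borealis}, so p_{Borealis} = 21.75 / 0.75 = 29.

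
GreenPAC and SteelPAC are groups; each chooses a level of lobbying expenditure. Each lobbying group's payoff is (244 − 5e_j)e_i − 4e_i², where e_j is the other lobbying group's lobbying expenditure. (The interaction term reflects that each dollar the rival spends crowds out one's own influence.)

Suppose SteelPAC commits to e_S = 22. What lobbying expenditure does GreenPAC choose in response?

GreenPAC's payoff is (244 − 5e_S)e_G − 4e_G².
∂π/∂e_G = 244 − 5e_S − 8e_G = 0, so e_G = 30.5 − 0.625e_S.
At e_S = 22: e_G = 30.5 − 0.625·22 = 16.75.

16.75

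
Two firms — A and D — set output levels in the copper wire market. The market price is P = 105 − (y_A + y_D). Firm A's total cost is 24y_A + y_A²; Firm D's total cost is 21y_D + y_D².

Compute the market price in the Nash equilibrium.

72

Firm A's profit: π = y_A(105 − (y_A + y_D)) − 24y_A − y_A².
∂π/∂y_A = 81 − 4y_A − y_D = 0, so y_A = 20.25 − 0.25y_D.
By the same steps for D: y_D = 21 − 0.25y_A.
Substituting the second reaction function into the first: y_A = 20.25 − 0.25(21 − 0.25y_A), which gives 0.9375y_A = 15 ⇒ y_A = 16.
Then y_D = 21 − 0.25·16 = 17.
Equilibrium price: P = 105 − 33 = 72.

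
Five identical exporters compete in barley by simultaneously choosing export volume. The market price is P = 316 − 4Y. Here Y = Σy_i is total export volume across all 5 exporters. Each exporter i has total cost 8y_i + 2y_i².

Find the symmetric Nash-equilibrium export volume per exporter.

11

A representative exporter's profit is π_i = y_i(316 − 4Y) − 8y_i − 2y_i², with Y = y_i + Σ_{j≠i} y_j.
First-order condition: 308 − 12y_i − 4Σ_{j≠i} y_j = 0.
In a symmetric equilibrium every exporter chooses the same y, so Σ_{j≠i} y_j = 4y. The condition becomes 308 − 28y = 0, giving y = 308/28 = 11.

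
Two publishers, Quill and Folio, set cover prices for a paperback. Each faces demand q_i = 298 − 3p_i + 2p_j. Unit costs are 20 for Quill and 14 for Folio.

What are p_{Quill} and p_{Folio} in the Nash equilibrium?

Quill's profit: π = (p_{Quill} − 20)(298 − 3p_{Quill} + 2p_{Folio}).
∂π/∂p_{Quill} = 358 − 6p_{Quill} + 2p_{Folio} = 0 ⇒ p_{Quill} = 179/3 + (1/3)p_{Folio}.
Similarly p_{Folio} = 170/3 + (1/3)p_{Quill}.
Substituting the second reaction function into the first: p_{Quill} = 179/3 + (1/3)(170/3 + (1/3)p_{Quill}), which gives (8/9)p_{Quill} = 707/9 ⇒ p_{Quill} = 88.375.
Then p_{Folio} = 170/3 + (1/3)·88.375 = 86.125.

88.375, 86.125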